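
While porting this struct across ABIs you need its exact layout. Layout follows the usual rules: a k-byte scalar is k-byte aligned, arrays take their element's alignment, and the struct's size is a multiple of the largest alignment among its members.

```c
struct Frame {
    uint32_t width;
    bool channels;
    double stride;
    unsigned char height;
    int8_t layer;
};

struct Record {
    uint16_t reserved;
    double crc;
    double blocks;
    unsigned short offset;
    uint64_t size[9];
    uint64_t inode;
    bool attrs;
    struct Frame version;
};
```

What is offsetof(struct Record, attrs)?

Frame: @0: width [4B, align 4] → 4; @4: channels [1B, align 1] → 5; +3 pad (align 8); @8: stride [8B, align 8] → 16; @16: height [1B, align 1] → 17; @17: layer [1B, align 1] → 18; +6 tail pad (align 8); size 24, align 8
@0: reserved [2B, align 2] → 2
+6 pad (align 8)
@8: crc [8B, align 8] → 16
@16: blocks [8B, align 8] → 24
@24: offset [2B, align 2] → 26
+6 pad (align 8)
@32: size [72B, align 8] → 104
@104: inode [8B, align 8] → 112
@112: attrs [1B, align 1] → 113

112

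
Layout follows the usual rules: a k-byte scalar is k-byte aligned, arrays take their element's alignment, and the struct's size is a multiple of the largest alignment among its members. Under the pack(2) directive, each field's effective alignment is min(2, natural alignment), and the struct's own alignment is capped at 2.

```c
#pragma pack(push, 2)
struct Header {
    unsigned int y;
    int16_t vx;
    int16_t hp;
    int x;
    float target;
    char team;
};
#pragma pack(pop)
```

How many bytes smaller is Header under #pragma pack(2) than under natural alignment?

natural layout:
  y at 0 (size 4, align 4) → ends 4
  vx at 4 (size 2, align 2) → ends 6
  hp at 6 (size 2, align 2) → ends 8
  x at 8 (size 4, align 4) → ends 12
  target at 12 (size 4, align 4) → ends 16
  team at 16 (size 1, align 1) → ends 17
  tail pad 3 to reach multiple of 4
  total 20 bytes, alignment 4
packed(2) layout:
  y at 0 (size 4, align 2) → ends 4
  vx at 4 (size 2, align 2) → ends 6
  hp at 6 (size 2, align 2) → ends 8
  x at 8 (size 4, align 2) → ends 12
  target at 12 (size 4, align 2) → ends 16
  team at 16 (size 1, align 1) → ends 17
  tail pad 1 to reach multiple of 2
  total 18 bytes, alignment 2
20 − 18 = 2

2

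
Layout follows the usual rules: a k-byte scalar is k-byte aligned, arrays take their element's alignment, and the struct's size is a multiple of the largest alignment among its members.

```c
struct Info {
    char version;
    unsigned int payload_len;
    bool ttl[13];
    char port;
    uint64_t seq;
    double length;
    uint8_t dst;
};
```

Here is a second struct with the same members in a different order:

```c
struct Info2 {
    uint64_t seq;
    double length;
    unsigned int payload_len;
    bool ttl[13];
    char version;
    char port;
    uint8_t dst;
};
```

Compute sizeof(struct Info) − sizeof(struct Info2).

8

0..1  version  (1B, 1-aligned)
1..4  -- padding (3B)
4..8  payload_len  (4B, 4-aligned)
8..21  ttl  (13B, 1-aligned)
21..22  port  (1B, 1-aligned)
22..24  -- padding (2B)
24..32  seq  (8B, 8-aligned)
32..40  length  (8B, 8-aligned)
40..41  dst  (1B, 1-aligned)
41..48  -- tail padding (7B)
sizeof = 48, alignof = 8
— Info2 —
0..8  seq  (8B, 8-aligned)
8..16  length  (8B, 8-aligned)
16..20  payload_len  (4B, 4-aligned)
20..33  ttl  (13B, 1-aligned)
33..34  version  (1B, 1-aligned)
34..35  port  (1B, 1-aligned)
35..36  dst  (1B, 1-aligned)
36..40  -- tail padding (4B)
sizeof = 40, alignof = 8
48 − 40 = 8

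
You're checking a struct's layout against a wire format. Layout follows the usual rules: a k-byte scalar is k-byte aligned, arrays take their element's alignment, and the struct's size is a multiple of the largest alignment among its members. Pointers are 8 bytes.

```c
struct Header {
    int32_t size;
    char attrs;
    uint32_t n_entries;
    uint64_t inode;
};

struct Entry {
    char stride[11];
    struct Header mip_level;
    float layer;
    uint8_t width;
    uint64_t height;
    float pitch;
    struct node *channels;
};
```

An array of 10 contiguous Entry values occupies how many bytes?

720

Header: size at 0 (size 4, align 4) → ends 4; attrs at 4 (size 1, align 1) → ends 5; pad 3 to align 4 for n_entries; n_entries at 8 (size 4, align 4) → ends 12; pad 4 to align 8 for inode; inode at 16 (size 8, align 8) → ends 24; total 24 bytes, alignment 8
stride at 0 (size 11, align 1) → ends 11
pad 5 to align 8 for mip_level
mip_level at 16 (size 24, align 8) → ends 40
layer at 40 (size 4, align 4) → ends 44
width at 44 (size 1, align 1) → ends 45
pad 3 to align 8 for height
height at 48 (size 8, align 8) → ends 56
pitch at 56 (size 4, align 4) → ends 60
pad 4 to align 8 for channels
channels at 64 (size 8, align 8) → ends 72
total 72 bytes, alignment 8
array of 10: 10 × 72 = 720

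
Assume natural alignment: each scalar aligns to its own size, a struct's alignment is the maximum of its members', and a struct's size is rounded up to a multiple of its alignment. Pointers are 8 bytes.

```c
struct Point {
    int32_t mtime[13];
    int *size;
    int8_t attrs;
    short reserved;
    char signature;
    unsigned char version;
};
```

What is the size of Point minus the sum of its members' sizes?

0..52  mtime  (52B, 4-aligned)
52..56  -- padding (4B)
56..64  size  (8B, 8-aligned)
64..65  attrs  (1B, 1-aligned)
65..66  -- padding (1B)
66..68  reserved  (2B, 2-aligned)
68..69  signature  (1B, 1-aligned)
69..70  version  (1B, 1-aligned)
70..72  -- tail padding (2B)
sizeof = 72, alignof = 8
data bytes 65, size 72 → padding 7

7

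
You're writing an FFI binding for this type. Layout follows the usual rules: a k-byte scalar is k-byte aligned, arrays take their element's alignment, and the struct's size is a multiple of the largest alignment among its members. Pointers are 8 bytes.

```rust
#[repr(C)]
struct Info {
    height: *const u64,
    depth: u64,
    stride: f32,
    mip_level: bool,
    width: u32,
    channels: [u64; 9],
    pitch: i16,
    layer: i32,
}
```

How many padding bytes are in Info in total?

9

@0: height [8B, align 8] → 8
@8: depth [8B, align 8] → 16
@16: stride [4B, align 4] → 20
@20: mip_level [1B, align 1] → 21
+3 pad (align 4)
@24: width [4B, align 4] → 28
+4 pad (align 8)
@32: channels [72B, align 8] → 104
@104: pitch [2B, align 2] → 106
+2 pad (align 4)
@108: layer [4B, align 4] → 112
size 112, align 8
data bytes 103, size 112 → padding 9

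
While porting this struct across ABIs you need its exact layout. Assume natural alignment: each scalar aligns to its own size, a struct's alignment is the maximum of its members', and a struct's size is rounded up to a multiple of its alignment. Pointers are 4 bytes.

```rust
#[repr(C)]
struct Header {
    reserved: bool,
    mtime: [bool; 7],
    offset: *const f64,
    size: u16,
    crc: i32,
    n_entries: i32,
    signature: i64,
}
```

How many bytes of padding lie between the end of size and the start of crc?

reserved at 0 (size 1, align 1) → ends 1
mtime at 1 (size 7, align 1) → ends 8
offset at 8 (size 4, align 4) → ends 12
size at 12 (size 2, align 2) → ends 14
pad 2 to align 4 for crc
crc at 16 (size 4, align 4) → ends 20

2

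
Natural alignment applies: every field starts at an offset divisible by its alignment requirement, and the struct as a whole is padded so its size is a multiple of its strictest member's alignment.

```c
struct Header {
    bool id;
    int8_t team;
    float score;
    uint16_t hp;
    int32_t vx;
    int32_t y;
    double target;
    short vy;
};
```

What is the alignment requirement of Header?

member alignments: id=1, team=1, score=4, hp=2, vx=4, y=4, target=8, vy=2
max = 8

8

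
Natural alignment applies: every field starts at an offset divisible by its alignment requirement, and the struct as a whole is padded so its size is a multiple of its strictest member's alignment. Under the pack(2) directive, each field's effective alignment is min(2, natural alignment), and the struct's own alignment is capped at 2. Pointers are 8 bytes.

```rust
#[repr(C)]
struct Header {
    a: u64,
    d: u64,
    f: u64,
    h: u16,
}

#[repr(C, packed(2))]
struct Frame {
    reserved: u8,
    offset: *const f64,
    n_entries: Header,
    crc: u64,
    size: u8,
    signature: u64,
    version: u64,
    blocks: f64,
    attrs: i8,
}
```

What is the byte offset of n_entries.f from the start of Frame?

26

Header: @0: a [8B, align 8] → 8; @8: d [8B, align 8] → 16; @16: f [8B, align 8] → 24; @24: h [2B, align 2] → 26; +6 tail pad (align 8); size 32, align 8
@0: reserved [1B, align 1] → 1
+1 pad (align 2)
@2: offset [8B, align 2] → 10
@10: n_entries [32B, align 2] → 42
within Header: f at 16
10 + 16 = 26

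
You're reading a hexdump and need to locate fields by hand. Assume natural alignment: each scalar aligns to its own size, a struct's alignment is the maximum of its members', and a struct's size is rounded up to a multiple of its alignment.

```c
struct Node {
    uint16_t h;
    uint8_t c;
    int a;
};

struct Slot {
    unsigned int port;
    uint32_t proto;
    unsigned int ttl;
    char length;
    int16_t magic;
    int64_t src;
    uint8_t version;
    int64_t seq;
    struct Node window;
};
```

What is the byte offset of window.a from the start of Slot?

Node: @0: h [2B, align 2] → 2; @2: c [1B, align 1] → 3; +1 pad (align 4); @4: a [4B, align 4] → 8; size 8, align 4
@0: port [4B, align 4] → 4
@4: proto [4B, align 4] → 8
@8: ttl [4B, align 4] → 12
@12: length [1B, align 1] → 13
+1 pad (align 2)
@14: magic [2B, align 2] → 16
@16: src [8B, align 8] → 24
@24: version [1B, align 1] → 25
+7 pad (align 8)
@32: seq [8B, align 8] → 40
@40: window [8B, align 4] → 48
within Node: a at 4
40 + 4 = 44

44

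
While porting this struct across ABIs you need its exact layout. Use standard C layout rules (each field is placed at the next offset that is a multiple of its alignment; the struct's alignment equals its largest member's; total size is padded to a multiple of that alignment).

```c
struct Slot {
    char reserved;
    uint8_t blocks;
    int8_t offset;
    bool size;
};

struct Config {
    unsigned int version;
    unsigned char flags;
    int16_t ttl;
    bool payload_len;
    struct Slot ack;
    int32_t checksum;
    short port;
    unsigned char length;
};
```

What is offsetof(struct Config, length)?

22

Slot: reserved at 0 (size 1, align 1) → ends 1; blocks at 1 (size 1, align 1) → ends 2; offset at 2 (size 1, align 1) → ends 3; size at 3 (size 1, align 1) → ends 4; total 4 bytes, alignment 1
version at 0 (size 4, align 4) → ends 4
flags at 4 (size 1, align 1) → ends 5
pad 1 to align 2 for ttl
ttl at 6 (size 2, align 2) → ends 8
payload_len at 8 (size 1, align 1) → ends 9
ack at 9 (size 4, align 1) → ends 13
pad 3 to align 4 for checksum
checksum at 16 (size 4, align 4) → ends 20
port at 20 (size 2, align 2) → ends 22
length at 22 (size 1, align 1) → ends 23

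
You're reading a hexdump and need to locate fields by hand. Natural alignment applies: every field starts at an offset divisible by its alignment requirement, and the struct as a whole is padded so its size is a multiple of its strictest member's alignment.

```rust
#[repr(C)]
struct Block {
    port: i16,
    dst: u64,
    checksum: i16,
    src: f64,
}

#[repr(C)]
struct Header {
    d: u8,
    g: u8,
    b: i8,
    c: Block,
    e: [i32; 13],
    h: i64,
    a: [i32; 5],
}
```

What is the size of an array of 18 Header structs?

Block: 0..2  port  (2B, 2-aligned); 2..8  -- padding (6B); 8..16  dst  (8B, 8-aligned); 16..18  checksum  (2B, 2-aligned); 18..24  -- padding (6B); 24..32  src  (8B, 8-aligned); sizeof = 32, alignof = 8
0..1  d  (1B, 1-aligned)
1..2  g  (1B, 1-aligned)
2..3  b  (1B, 1-aligned)
3..8  -- padding (5B)
8..40  c  (32B, 8-aligned)
40..92  e  (52B, 4-aligned)
92..96  -- padding (4B)
96..104  h  (8B, 8-aligned)
104..124  a  (20B, 4-aligned)
124..128  -- tail padding (4B)
sizeof = 128, alignof = 8
array of 18: 18 × 128 = 2304

2304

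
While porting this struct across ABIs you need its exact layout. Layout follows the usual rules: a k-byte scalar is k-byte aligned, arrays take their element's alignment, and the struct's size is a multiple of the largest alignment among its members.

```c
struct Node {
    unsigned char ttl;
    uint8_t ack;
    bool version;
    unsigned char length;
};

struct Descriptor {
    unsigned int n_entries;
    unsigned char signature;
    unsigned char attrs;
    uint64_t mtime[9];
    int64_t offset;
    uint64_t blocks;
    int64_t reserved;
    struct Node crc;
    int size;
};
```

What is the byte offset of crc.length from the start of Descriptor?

107

Node: @0: ttl [1B, align 1] → 1; @1: ack [1B, align 1] → 2; @2: version [1B, align 1] → 3; @3: length [1B, align 1] → 4; size 4, align 1
@0: n_entries [4B, align 4] → 4
@4: signature [1B, align 1] → 5
@5: attrs [1B, align 1] → 6
+2 pad (align 8)
@8: mtime [72B, align 8] → 80
@80: offset [8B, align 8] → 88
@88: blocks [8B, align 8] → 96
@96: reserved [8B, align 8] → 104
@104: crc [4B, align 1] → 108
within Node: length at 3
104 + 3 = 107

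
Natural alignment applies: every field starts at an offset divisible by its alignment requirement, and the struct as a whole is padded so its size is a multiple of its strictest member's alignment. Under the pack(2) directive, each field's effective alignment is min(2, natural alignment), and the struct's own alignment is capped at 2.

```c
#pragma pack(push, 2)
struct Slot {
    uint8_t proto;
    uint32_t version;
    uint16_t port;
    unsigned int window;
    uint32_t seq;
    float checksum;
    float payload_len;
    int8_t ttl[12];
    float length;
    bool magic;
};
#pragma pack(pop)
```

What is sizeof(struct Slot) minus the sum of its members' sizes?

@0: proto [1B, align 1] → 1
+1 pad (align 2)
@2: version [4B, align 2] → 6
@6: port [2B, align 2] → 8
@8: window [4B, align 2] → 12
@12: seq [4B, align 2] → 16
@16: checksum [4B, align 2] → 20
@20: payload_len [4B, align 2] → 24
@24: ttl [12B, align 1] → 36
@36: length [4B, align 2] → 40
@40: magic [1B, align 1] → 41
+1 tail pad (align 2)
size 42, align 2
data bytes 40, size 42 → padding 2

2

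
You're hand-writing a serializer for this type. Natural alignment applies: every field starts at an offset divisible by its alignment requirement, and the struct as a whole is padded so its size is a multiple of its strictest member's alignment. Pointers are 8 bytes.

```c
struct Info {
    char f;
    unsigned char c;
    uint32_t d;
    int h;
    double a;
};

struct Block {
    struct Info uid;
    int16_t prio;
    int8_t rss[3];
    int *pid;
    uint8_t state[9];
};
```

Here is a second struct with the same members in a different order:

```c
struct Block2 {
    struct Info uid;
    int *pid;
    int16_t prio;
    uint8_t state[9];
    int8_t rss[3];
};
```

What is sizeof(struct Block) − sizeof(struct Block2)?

8

Info: @0: f [1B, align 1] → 1; @1: c [1B, align 1] → 2; +2 pad (align 4); @4: d [4B, align 4] → 8; @8: h [4B, align 4] → 12; +4 pad (align 8); @16: a [8B, align 8] → 24; size 24, align 8
@0: uid [24B, align 8] → 24
@24: prio [2B, align 2] → 26
@26: rss [3B, align 1] → 29
+3 pad (align 8)
@32: pid [8B, align 8] → 40
@40: state [9B, align 1] → 49
+7 tail pad (align 8)
size 56, align 8
— Block2 —
@0: uid [24B, align 8] → 24
@24: pid [8B, align 8] → 32
@32: prio [2B, align 2] → 34
@34: state [9B, align 1] → 43
@43: rss [3B, align 1] → 46
+2 tail pad (align 8)
size 48, align 8
56 − 48 = 8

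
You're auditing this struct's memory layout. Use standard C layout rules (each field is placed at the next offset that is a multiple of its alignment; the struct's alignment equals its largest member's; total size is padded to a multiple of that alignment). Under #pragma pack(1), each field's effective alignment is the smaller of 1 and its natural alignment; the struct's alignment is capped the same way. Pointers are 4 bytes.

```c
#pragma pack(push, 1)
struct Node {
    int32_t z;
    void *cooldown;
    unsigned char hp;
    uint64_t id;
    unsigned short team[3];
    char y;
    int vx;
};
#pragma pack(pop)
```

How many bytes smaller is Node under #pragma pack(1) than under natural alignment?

12

natural layout:
  0..4  z  (4B, 4-aligned)
  4..8  cooldown  (4B, 4-aligned)
  8..9  hp  (1B, 1-aligned)
  9..16  -- padding (7B)
  16..24  id  (8B, 8-aligned)
  24..30  team  (6B, 2-aligned)
  30..31  y  (1B, 1-aligned)
  31..32  -- padding (1B)
  32..36  vx  (4B, 4-aligned)
  36..40  -- tail padding (4B)
  sizeof = 40, alignof = 8
packed(1) layout:
  0..4  z  (4B, 1-aligned)
  4..8  cooldown  (4B, 1-aligned)
  8..9  hp  (1B, 1-aligned)
  9..17  id  (8B, 1-aligned)
  17..23  team  (6B, 1-aligned)
  23..24  y  (1B, 1-aligned)
  24..28  vx  (4B, 1-aligned)
  sizeof = 28, alignof = 1
40 − 28 = 12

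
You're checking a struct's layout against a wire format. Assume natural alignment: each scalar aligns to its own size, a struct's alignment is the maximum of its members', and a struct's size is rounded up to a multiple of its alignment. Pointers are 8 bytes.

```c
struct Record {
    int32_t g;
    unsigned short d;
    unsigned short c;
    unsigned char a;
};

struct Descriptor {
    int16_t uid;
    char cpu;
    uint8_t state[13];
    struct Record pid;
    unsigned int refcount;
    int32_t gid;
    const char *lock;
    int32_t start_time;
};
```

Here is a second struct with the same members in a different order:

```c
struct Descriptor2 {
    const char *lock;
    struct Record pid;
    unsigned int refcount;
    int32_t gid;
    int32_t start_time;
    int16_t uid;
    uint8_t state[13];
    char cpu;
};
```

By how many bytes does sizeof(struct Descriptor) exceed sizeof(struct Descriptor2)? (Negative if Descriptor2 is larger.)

Record: 0..4  g  (4B, 4-aligned); 4..6  d  (2B, 2-aligned); 6..8  c  (2B, 2-aligned); 8..9  a  (1B, 1-aligned); 9..12  -- tail padding (3B); sizeof = 12, alignof = 4
0..2  uid  (2B, 2-aligned)
2..3  cpu  (1B, 1-aligned)
3..16  state  (13B, 1-aligned)
16..28  pid  (12B, 4-aligned)
28..32  refcount  (4B, 4-aligned)
32..36  gid  (4B, 4-aligned)
36..40  -- padding (4B)
40..48  lock  (8B, 8-aligned)
48..52  start_time  (4B, 4-aligned)
52..56  -- tail padding (4B)
sizeof = 56, alignof = 8
— Descriptor2 —
0..8  lock  (8B, 8-aligned)
8..20  pid  (12B, 4-aligned)
20..24  refcount  (4B, 4-aligned)
24..28  gid  (4B, 4-aligned)
28..32  start_time  (4B, 4-aligned)
32..34  uid  (2B, 2-aligned)
34..47  state  (13B, 1-aligned)
47..48  cpu  (1B, 1-aligned)
sizeof = 48, alignof = 8
56 − 48 = 8

8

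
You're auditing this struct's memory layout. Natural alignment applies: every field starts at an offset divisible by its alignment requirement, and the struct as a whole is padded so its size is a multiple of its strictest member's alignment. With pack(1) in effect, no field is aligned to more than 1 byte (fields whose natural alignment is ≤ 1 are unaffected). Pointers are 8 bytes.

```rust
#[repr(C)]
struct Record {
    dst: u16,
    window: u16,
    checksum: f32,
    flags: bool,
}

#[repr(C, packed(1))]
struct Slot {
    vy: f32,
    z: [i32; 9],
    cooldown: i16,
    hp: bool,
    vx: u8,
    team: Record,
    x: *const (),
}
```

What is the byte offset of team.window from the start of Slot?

46

Record: dst at 0 (size 2, align 2) → ends 2; window at 2 (size 2, align 2) → ends 4; checksum at 4 (size 4, align 4) → ends 8; flags at 8 (size 1, align 1) → ends 9; tail pad 3 to reach multiple of 4; total 12 bytes, alignment 4
vy at 0 (size 4, align 1) → ends 4
z at 4 (size 36, align 1) → ends 40
cooldown at 40 (size 2, align 1) → ends 42
hp at 42 (size 1, align 1) → ends 43
vx at 43 (size 1, align 1) → ends 44
team at 44 (size 12, align 1) → ends 56
within Record: window at 2
44 + 2 = 46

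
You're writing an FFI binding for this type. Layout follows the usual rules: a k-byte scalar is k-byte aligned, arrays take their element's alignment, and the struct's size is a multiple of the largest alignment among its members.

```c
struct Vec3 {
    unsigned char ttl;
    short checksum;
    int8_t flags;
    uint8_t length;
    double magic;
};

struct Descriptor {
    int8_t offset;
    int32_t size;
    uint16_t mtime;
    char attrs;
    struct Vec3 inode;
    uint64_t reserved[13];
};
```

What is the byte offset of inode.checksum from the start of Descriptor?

18

Vec3: ttl at 0 (size 1, align 1) → ends 1; pad 1 to align 2 for checksum; checksum at 2 (size 2, align 2) → ends 4; flags at 4 (size 1, align 1) → ends 5; length at 5 (size 1, align 1) → ends 6; pad 2 to align 8 for magic; magic at 8 (size 8, align 8) → ends 16; total 16 bytes, alignment 8
offset at 0 (size 1, align 1) → ends 1
pad 3 to align 4 for size
size at 4 (size 4, align 4) → ends 8
mtime at 8 (size 2, align 2) → ends 10
attrs at 10 (size 1, align 1) → ends 11
pad 5 to align 8 for inode
inode at 16 (size 16, align 8) → ends 32
within Vec3: checksum at 2
16 + 2 = 18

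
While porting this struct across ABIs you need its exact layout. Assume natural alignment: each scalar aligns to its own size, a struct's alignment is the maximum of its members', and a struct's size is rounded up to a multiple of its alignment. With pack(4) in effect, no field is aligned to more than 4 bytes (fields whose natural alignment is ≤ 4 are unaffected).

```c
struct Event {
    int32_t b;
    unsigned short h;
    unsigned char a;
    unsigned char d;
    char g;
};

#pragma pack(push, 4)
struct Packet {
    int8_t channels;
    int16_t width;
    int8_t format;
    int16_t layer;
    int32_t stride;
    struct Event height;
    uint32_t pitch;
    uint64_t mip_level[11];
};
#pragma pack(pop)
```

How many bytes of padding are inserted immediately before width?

1

Event: b at 0 (size 4, align 4) → ends 4; h at 4 (size 2, align 2) → ends 6; a at 6 (size 1, align 1) → ends 7; d at 7 (size 1, align 1) → ends 8; g at 8 (size 1, align 1) → ends 9; tail pad 3 to reach multiple of 4; total 12 bytes, alignment 4
channels at 0 (size 1, align 1) → ends 1
pad 1 to align 2 for width
width at 2 (size 2, align 2) → ends 4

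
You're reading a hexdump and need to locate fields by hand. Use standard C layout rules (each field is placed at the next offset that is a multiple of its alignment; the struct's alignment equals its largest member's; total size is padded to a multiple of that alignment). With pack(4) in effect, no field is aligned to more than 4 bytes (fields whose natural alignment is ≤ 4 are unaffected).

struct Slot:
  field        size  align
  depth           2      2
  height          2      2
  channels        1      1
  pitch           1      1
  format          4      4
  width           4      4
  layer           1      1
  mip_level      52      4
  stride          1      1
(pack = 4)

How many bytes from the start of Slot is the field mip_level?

20

@0: depth [2B, align 2] → 2
@2: height [2B, align 2] → 4
@4: channels [1B, align 1] → 5
@5: pitch [1B, align 1] → 6
+2 pad (align 4)
@8: format [4B, align 4] → 12
@12: width [4B, align 4] → 16
@16: layer [1B, align 1] → 17
+3 pad (align 4)
@20: mip_level [52B, align 4] → 72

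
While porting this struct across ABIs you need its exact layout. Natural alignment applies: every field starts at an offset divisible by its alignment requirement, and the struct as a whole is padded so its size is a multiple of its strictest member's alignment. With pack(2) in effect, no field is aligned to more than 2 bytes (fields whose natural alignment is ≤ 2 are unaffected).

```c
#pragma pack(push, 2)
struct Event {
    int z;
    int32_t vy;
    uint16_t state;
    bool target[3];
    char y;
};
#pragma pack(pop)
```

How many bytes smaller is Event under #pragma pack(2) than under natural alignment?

2

natural layout:
  z at 0 (size 4, align 4) → ends 4
  vy at 4 (size 4, align 4) → ends 8
  state at 8 (size 2, align 2) → ends 10
  target at 10 (size 3, align 1) → ends 13
  y at 13 (size 1, align 1) → ends 14
  tail pad 2 to reach multiple of 4
  total 16 bytes, alignment 4
packed(2) layout:
  z at 0 (size 4, align 2) → ends 4
  vy at 4 (size 4, align 2) → ends 8
  state at 8 (size 2, align 2) → ends 10
  target at 10 (size 3, align 1) → ends 13
  y at 13 (size 1, align 1) → ends 14
  total 14 bytes, alignment 2
16 − 14 = 2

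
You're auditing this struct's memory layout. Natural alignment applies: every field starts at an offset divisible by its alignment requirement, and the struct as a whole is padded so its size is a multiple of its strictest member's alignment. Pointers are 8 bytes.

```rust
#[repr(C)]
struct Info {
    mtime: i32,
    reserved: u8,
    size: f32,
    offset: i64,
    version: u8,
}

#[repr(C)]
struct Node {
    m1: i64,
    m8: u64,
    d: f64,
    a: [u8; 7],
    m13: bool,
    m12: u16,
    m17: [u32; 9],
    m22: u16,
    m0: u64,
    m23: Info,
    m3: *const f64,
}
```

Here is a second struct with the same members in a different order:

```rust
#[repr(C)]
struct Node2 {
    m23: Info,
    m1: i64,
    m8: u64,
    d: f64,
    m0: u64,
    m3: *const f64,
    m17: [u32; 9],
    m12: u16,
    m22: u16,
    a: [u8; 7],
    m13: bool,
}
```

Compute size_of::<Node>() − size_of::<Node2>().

Info: @0: mtime [4B, align 4] → 4; @4: reserved [1B, align 1] → 5; +3 pad (align 4); @8: size [4B, align 4] → 12; +4 pad (align 8); @16: offset [8B, align 8] → 24; @24: version [1B, align 1] → 25; +7 tail pad (align 8); size 32, align 8
@0: m1 [8B, align 8] → 8
@8: m8 [8B, align 8] → 16
@16: d [8B, align 8] → 24
@24: a [7B, align 1] → 31
@31: m13 [1B, align 1] → 32
@32: m12 [2B, align 2] → 34
+2 pad (align 4)
@36: m17 [36B, align 4] → 72
@72: m22 [2B, align 2] → 74
+6 pad (align 8)
@80: m0 [8B, align 8] → 88
@88: m23 [32B, align 8] → 120
@120: m3 [8B, align 8] → 128
size 128, align 8
— Node2 —
@0: m23 [32B, align 8] → 32
@32: m1 [8B, align 8] → 40
@40: m8 [8B, align 8] → 48
@48: d [8B, align 8] → 56
@56: m0 [8B, align 8] → 64
@64: m3 [8B, align 8] → 72
@72: m17 [36B, align 4] → 108
@108: m12 [2B, align 2] → 110
@110: m22 [2B, align 2] → 112
@112: a [7B, align 1] → 119
@119: m13 [1B, align 1] → 120
size 120, align 8
128 − 120 = 8

8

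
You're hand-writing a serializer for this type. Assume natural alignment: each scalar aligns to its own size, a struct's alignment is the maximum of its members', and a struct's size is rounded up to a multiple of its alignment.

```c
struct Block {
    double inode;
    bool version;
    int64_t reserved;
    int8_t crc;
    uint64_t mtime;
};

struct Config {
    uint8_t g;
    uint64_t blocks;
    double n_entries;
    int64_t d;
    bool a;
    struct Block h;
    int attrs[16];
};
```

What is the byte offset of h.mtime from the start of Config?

Block: @0: inode [8B, align 8] → 8; @8: version [1B, align 1] → 9; +7 pad (align 8); @16: reserved [8B, align 8] → 24; @24: crc [1B, align 1] → 25; +7 pad (align 8); @32: mtime [8B, align 8] → 40; size 40, align 8
@0: g [1B, align 1] → 1
+7 pad (align 8)
@8: blocks [8B, align 8] → 16
@16: n_entries [8B, align 8] → 24
@24: d [8B, align 8] → 32
@32: a [1B, align 1] → 33
+7 pad (align 8)
@40: h [40B, align 8] → 80
within Block: mtime at 32
40 + 32 = 72

72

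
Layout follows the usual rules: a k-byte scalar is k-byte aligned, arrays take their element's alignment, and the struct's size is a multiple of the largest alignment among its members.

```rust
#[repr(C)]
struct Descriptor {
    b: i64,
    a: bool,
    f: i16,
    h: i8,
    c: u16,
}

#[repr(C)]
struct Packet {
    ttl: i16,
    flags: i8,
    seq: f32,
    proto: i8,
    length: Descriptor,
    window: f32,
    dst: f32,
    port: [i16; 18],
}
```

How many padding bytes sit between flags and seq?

Descriptor: @0: b [8B, align 8] → 8; @8: a [1B, align 1] → 9; +1 pad (align 2); @10: f [2B, align 2] → 12; @12: h [1B, align 1] → 13; +1 pad (align 2); @14: c [2B, align 2] → 16; size 16, align 8
@0: ttl [2B, align 2] → 2
@2: flags [1B, align 1] → 3
+1 pad (align 4)
@4: seq [4B, align 4] → 8

1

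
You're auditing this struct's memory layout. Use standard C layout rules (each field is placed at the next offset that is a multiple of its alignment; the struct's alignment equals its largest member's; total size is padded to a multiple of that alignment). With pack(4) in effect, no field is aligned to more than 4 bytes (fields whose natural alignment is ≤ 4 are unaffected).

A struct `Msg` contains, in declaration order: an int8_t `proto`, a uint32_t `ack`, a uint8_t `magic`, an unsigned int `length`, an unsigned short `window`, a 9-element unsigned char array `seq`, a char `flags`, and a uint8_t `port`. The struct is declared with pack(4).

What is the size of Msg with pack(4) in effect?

@0: proto [1B, align 1] → 1
+3 pad (align 4)
@4: ack [4B, align 4] → 8
@8: magic [1B, align 1] → 9
+3 pad (align 4)
@12: length [4B, align 4] → 16
@16: window [2B, align 2] → 18
@18: seq [9B, align 1] → 27
@27: flags [1B, align 1] → 28
@28: port [1B, align 1] → 29
+3 tail pad (align 4)
size 32, align 4

32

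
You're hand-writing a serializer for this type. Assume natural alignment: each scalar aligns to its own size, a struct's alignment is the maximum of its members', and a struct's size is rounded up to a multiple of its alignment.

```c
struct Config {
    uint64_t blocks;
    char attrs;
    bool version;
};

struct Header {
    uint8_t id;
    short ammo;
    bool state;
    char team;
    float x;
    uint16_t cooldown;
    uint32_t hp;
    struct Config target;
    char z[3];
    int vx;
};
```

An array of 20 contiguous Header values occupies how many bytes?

960

Config: @0: blocks [8B, align 8] → 8; @8: attrs [1B, align 1] → 9; @9: version [1B, align 1] → 10; +6 tail pad (align 8); size 16, align 8
@0: id [1B, align 1] → 1
+1 pad (align 2)
@2: ammo [2B, align 2] → 4
@4: state [1B, align 1] → 5
@5: team [1B, align 1] → 6
+2 pad (align 4)
@8: x [4B, align 4] → 12
@12: cooldown [2B, align 2] → 14
+2 pad (align 4)
@16: hp [4B, align 4] → 20
+4 pad (align 8)
@24: target [16B, align 8] → 40
@40: z [3B, align 1] → 43
+1 pad (align 4)
@44: vx [4B, align 4] → 48
size 48, align 8
array of 20: 20 × 48 = 960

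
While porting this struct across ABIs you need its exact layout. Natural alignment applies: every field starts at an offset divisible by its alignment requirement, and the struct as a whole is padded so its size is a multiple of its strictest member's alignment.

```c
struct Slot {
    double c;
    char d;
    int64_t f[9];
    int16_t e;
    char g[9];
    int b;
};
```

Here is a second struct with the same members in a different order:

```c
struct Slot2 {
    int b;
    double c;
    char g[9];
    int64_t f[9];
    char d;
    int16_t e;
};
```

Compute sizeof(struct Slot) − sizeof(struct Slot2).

@0: c [8B, align 8] → 8
@8: d [1B, align 1] → 9
+7 pad (align 8)
@16: f [72B, align 8] → 88
@88: e [2B, align 2] → 90
@90: g [9B, align 1] → 99
+1 pad (align 4)
@100: b [4B, align 4] → 104
size 104, align 8
— Slot2 —
@0: b [4B, align 4] → 4
+4 pad (align 8)
@8: c [8B, align 8] → 16
@16: g [9B, align 1] → 25
+7 pad (align 8)
@32: f [72B, align 8] → 104
@104: d [1B, align 1] → 105
+1 pad (align 2)
@106: e [2B, align 2] → 108
+4 tail pad (align 8)
size 112, align 8
104 − 112 = -8

-8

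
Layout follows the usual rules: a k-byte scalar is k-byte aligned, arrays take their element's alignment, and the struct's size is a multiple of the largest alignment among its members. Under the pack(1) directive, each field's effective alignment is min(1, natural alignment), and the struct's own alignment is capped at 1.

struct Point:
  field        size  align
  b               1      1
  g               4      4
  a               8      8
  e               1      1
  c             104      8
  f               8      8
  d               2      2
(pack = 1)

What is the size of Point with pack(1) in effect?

b at 0 (size 1, align 1) → ends 1
g at 1 (size 4, align 1) → ends 5
a at 5 (size 8, align 1) → ends 13
e at 13 (size 1, align 1) → ends 14
c at 14 (size 104, align 1) → ends 118
f at 118 (size 8, align 1) → ends 126
d at 126 (size 2, align 1) → ends 128
total 128 bytes, alignment 1

128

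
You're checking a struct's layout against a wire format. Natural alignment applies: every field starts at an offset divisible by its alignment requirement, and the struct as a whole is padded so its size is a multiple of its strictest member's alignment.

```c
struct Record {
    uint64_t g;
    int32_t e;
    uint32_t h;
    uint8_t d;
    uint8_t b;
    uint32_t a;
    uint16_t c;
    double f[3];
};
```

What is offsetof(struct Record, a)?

20

@0: g [8B, align 8] → 8
@8: e [4B, align 4] → 12
@12: h [4B, align 4] → 16
@16: d [1B, align 1] → 17
@17: b [1B, align 1] → 18
+2 pad (align 4)
@20: a [4B, align 4] → 24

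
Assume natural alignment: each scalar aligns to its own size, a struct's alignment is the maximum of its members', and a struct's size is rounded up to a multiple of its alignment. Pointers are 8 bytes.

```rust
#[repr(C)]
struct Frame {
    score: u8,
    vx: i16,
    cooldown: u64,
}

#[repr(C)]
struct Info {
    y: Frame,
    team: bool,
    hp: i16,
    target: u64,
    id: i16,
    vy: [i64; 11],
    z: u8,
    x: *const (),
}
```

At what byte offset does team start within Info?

16

Frame: @0: score [1B, align 1] → 1; +1 pad (align 2); @2: vx [2B, align 2] → 4; +4 pad (align 8); @8: cooldown [8B, align 8] → 16; size 16, align 8
@0: y [16B, align 8] → 16
@16: team [1B, align 1] → 17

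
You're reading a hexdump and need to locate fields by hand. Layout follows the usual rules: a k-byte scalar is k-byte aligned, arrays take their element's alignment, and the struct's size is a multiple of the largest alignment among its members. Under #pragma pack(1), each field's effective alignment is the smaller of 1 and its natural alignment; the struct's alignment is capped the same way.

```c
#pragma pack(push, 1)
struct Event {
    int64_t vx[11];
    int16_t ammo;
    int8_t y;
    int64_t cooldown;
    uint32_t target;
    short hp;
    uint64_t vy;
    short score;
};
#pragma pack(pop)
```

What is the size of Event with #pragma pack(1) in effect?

vx at 0 (size 88, align 1) → ends 88
ammo at 88 (size 2, align 1) → ends 90
y at 90 (size 1, align 1) → ends 91
cooldown at 91 (size 8, align 1) → ends 99
target at 99 (size 4, align 1) → ends 103
hp at 103 (size 2, align 1) → ends 105
vy at 105 (size 8, align 1) → ends 113
score at 113 (size 2, align 1) → ends 115
total 115 bytes, alignment 1

115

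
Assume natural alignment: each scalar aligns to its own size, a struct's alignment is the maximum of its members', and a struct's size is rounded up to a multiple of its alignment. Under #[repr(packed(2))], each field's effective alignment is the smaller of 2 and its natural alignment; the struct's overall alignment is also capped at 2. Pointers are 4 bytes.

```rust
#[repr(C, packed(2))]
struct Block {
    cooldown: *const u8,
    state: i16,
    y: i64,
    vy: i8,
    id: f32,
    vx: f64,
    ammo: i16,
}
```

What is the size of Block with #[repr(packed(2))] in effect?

30

@0: cooldown [4B, align 2] → 4
@4: state [2B, align 2] → 6
@6: y [8B, align 2] → 14
@14: vy [1B, align 1] → 15
+1 pad (align 2)
@16: id [4B, align 2] → 20
@20: vx [8B, align 2] → 28
@28: ammo [2B, align 2] → 30
size 30, align 2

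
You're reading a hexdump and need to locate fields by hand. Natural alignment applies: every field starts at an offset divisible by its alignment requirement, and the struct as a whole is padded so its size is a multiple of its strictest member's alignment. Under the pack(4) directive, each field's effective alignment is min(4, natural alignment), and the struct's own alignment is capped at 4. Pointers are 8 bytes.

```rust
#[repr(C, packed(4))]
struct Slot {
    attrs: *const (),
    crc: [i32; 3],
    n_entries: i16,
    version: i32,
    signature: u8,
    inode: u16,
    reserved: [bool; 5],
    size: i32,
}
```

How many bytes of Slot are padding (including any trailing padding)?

0..8  attrs  (8B, 4-aligned)
8..20  crc  (12B, 4-aligned)
20..22  n_entries  (2B, 2-aligned)
22..24  -- padding (2B)
24..28  version  (4B, 4-aligned)
28..29  signature  (1B, 1-aligned)
29..30  -- padding (1B)
30..32  inode  (2B, 2-aligned)
32..37  reserved  (5B, 1-aligned)
37..40  -- padding (3B)
40..44  size  (4B, 4-aligned)
sizeof = 44, alignof = 4
data bytes 38, size 44 → padding 6

6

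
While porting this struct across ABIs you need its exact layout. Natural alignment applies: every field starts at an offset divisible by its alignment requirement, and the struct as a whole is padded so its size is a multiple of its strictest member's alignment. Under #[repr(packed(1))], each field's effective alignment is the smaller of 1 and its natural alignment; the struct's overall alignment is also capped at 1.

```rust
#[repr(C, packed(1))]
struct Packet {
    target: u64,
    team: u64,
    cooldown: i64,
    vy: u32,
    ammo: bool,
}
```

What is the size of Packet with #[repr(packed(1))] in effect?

0..8  target  (8B, 1-aligned)
8..16  team  (8B, 1-aligned)
16..24  cooldown  (8B, 1-aligned)
24..28  vy  (4B, 1-aligned)
28..29  ammo  (1B, 1-aligned)
sizeof = 29, alignof = 1

29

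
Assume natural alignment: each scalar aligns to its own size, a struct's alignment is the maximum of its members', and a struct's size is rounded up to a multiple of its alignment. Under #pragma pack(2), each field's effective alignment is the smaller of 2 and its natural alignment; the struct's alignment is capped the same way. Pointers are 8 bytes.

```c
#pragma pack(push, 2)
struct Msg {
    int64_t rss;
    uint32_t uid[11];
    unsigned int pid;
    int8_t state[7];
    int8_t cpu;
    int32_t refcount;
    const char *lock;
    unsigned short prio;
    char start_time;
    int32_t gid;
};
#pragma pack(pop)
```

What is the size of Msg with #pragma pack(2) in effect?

@0: rss [8B, align 2] → 8
@8: uid [44B, align 2] → 52
@52: pid [4B, align 2] → 56
@56: state [7B, align 1] → 63
@63: cpu [1B, align 1] → 64
@64: refcount [4B, align 2] → 68
@68: lock [8B, align 2] → 76
@76: prio [2B, align 2] → 78
@78: start_time [1B, align 1] → 79
+1 pad (align 2)
@80: gid [4B, align 2] → 84
size 84, align 2

84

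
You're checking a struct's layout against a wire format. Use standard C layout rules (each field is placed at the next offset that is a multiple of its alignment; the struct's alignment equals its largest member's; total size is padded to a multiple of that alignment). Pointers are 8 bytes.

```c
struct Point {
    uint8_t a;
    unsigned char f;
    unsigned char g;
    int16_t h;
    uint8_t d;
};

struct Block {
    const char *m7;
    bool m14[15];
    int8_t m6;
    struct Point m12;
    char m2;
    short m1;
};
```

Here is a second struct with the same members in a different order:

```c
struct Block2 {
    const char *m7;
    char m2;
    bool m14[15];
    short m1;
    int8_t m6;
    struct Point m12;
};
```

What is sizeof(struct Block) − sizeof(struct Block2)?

Point: a at 0 (size 1, align 1) → ends 1; f at 1 (size 1, align 1) → ends 2; g at 2 (size 1, align 1) → ends 3; pad 1 to align 2 for h; h at 4 (size 2, align 2) → ends 6; d at 6 (size 1, align 1) → ends 7; tail pad 1 to reach multiple of 2; total 8 bytes, alignment 2
m7 at 0 (size 8, align 8) → ends 8
m14 at 8 (size 15, align 1) → ends 23
m6 at 23 (size 1, align 1) → ends 24
m12 at 24 (size 8, align 2) → ends 32
m2 at 32 (size 1, align 1) → ends 33
pad 1 to align 2 for m1
m1 at 34 (size 2, align 2) → ends 36
tail pad 4 to reach multiple of 8
total 40 bytes, alignment 8
— Block2 —
m7 at 0 (size 8, align 8) → ends 8
m2 at 8 (size 1, align 1) → ends 9
m14 at 9 (size 15, align 1) → ends 24
m1 at 24 (size 2, align 2) → ends 26
m6 at 26 (size 1, align 1) → ends 27
pad 1 to align 2 for m12
m12 at 28 (size 8, align 2) → ends 36
tail pad 4 to reach multiple of 8
total 40 bytes, alignment 8
40 − 40 = 0

0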